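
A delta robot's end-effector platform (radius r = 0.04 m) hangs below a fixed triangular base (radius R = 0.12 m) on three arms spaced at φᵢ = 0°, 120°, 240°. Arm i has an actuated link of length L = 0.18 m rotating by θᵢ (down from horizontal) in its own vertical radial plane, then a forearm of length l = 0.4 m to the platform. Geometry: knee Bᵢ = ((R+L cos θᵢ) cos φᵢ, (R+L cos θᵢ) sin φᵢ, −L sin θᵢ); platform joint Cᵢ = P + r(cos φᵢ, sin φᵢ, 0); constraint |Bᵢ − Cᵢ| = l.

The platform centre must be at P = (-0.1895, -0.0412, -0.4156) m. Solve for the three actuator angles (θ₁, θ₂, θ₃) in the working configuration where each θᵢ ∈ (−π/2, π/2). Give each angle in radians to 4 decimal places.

arm 1 (φ=0.0°): x'=-0.1895, y'=-0.0412
  A cos θ + B sin θ = C:  0.2695·cos θ + -0.4156·sin θ = -0.3318
  θ1 = atan2(B,A) + arccos(C/0.4953) = 1.3093
φ2=120.0° → target in arm frame (0.0591, 0.1847)
  e−x'=0.0209;  (l²−L²−(e−x')²−y'²−z²)/2L = -0.2213
  √(A²+B²)=0.4161;  θ2 = -1.5205+2.1316 ≈ 0.6111
arm 3 (φ=240.0°): x'=0.1304, y'=-0.1435
  A cos θ + B sin θ = C:  -0.0504·cos θ + -0.4156·sin θ = -0.1896
  θ3 = atan2(B,A) + arccos(C/0.4186) = 0.3493

θ₁ = 1.3093, θ₂ = 0.6111, θ₃ = 0.3493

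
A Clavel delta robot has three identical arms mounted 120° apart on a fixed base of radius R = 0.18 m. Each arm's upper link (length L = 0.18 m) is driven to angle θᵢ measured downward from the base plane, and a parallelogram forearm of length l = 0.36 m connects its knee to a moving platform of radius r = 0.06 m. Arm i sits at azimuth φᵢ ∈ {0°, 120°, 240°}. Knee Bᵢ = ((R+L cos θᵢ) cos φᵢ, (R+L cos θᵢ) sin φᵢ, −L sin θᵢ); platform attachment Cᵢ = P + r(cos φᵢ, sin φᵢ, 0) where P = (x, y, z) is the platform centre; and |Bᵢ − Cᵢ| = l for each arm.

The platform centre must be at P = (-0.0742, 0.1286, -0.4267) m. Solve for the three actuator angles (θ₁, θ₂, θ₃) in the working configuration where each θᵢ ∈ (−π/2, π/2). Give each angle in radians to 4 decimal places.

θ₁ = 1.3961, θ₂ = 0.5236, θ₃ = 1.3963

φ1=0.0° → target in arm frame (-0.0742, 0.1286)
  A cos θ + B sin θ = C:  0.1942·cos θ + -0.4267·sin θ = -0.3865
  γ=atan2(-0.4267,0.1942)=-1.1437;  ψ=arccos(-0.8243)=2.5398;  θ1=γ+ψ≈1.3961
rotate P by −φ2: (0.1485, 0.0000, -0.4267)
  e−x'=-0.0285;  (l²−L²−(e−x')²−y'²−z²)/2L = -0.2380
  √(A²+B²)=0.4276;  θ2 = -1.6374+2.1610 ≈ 0.5236
rotate P by −φ3: (-0.0743, -0.1286, -0.4267)
  e−x'=0.1943;  (l²−L²−(e−x')²−y'²−z²)/2L = -0.3865
  √(A²+B²)=0.4688;  θ3 = -1.1436+2.5399 ≈ 1.3963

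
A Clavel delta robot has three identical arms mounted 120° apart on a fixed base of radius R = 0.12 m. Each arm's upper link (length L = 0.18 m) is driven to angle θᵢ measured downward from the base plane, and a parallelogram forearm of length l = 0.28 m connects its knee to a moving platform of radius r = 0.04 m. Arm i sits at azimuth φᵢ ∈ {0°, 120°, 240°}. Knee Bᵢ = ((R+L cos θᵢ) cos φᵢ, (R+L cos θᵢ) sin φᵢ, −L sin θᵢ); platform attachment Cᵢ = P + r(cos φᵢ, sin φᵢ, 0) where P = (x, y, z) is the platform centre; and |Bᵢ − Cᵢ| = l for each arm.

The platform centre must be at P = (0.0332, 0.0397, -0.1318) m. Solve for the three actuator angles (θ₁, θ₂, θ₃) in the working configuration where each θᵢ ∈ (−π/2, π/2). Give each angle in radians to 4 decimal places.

θ₁ = -0.1752, θ₂ = 0.0001, θ₃ = 0.6111

arm 1 (φ=0.0°): x'=0.0332, y'=0.0397
  A cos θ + B sin θ = C:  0.0468·cos θ + -0.1318·sin θ = 0.0691
  θ1 = atan2(B,A) + arccos(C/0.1399) = -0.1752
rotate P by −φ2: (0.0178, -0.0486, -0.1318)
  e−x'=0.0622;  (l²−L²−(e−x')²−y'²−z²)/2L = 0.0622
  θ2 = atan2(B,A) + arccos(C/0.1457) = 0.0001
rotate P by −φ3: (-0.0510, 0.0089, -0.1318)
  e−x'=0.1310;  (l²−L²−(e−x')²−y'²−z²)/2L = 0.0316
  γ=atan2(-0.1318,0.1310)=-0.7885;  ψ=arccos(0.1703)=1.3996;  θ3=γ+ψ≈0.6111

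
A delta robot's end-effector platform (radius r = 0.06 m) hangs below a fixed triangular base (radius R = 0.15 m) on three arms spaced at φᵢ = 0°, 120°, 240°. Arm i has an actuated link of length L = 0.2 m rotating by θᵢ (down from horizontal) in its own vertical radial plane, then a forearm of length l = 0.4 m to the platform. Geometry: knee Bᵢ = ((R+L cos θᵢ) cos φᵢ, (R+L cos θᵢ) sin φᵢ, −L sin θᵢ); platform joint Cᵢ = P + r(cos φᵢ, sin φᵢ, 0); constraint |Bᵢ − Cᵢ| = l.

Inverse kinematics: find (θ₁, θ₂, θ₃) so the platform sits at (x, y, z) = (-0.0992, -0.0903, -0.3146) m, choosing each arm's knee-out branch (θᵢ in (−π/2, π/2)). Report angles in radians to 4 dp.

θ₁ = 0.6982, θ₂ = 0.4366, θ₃ = -0.2616

φ1=0.0° → target in arm frame (-0.0992, -0.0903)
  e−x'=0.1892;  (l²−L²−(e−x')²−y'²−z²)/2L = -0.0573
  √(A²+B²)=0.3671;  θ1 = -1.0293+1.7275 ≈ 0.6982
arm 2 (φ=120.0°): x'=-0.0286, y'=0.1311
  e−x'=0.1186;  (l²−L²−(e−x')²−y'²−z²)/2L = -0.0255
  γ=atan2(-0.3146,0.1186)=-1.2103;  ψ=arccos(-0.0760)=1.6468;  θ2=γ+ψ≈0.4366
arm 3 (φ=240.0°): x'=0.1278, y'=-0.0408
  A cos θ + B sin θ = C:  -0.0378·cos θ + -0.3146·sin θ = 0.0448
  θ3 = atan2(B,A) + arccos(C/0.3169) = -0.2616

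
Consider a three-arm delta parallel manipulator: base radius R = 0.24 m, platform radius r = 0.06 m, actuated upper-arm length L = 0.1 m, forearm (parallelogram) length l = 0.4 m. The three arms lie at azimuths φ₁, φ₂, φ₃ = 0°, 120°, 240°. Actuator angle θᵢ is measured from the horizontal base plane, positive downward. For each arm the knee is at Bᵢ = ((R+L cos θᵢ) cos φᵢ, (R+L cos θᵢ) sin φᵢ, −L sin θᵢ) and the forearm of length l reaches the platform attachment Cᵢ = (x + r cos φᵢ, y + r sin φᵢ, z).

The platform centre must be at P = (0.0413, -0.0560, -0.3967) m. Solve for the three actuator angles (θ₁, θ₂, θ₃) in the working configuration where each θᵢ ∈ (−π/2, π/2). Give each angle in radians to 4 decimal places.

rotate P by −φ1: (0.0413, -0.0560, -0.3967)
  e−x'=0.1387;  (l²−L²−(e−x')²−y'²−z²)/2L = -0.1487
  γ=atan2(-0.3967,0.1387)=-1.2344;  ψ=arccos(-0.3539)=1.9325;  θ1=γ+ψ≈0.6981
arm 2 (φ=120.0°): x'=-0.0691, y'=-0.0078
  A=0.2491, B=-0.3967, C=(l²−L²−A²−y'²−z²)/(2L)=-0.3475
  θ2 = atan2(B,A) + arccos(C/0.4684) = 1.3966
rotate P by −φ3: (0.0278, 0.0638, -0.3967)
  A cos θ + B sin θ = C:  0.1522·cos θ + -0.3967·sin θ = -0.1729
  √(A²+B²)=0.4249;  θ3 = -1.2046+1.9900 ≈ 0.7854

θ₁ = 0.6981, θ₂ = 1.3966, θ₃ = 0.7854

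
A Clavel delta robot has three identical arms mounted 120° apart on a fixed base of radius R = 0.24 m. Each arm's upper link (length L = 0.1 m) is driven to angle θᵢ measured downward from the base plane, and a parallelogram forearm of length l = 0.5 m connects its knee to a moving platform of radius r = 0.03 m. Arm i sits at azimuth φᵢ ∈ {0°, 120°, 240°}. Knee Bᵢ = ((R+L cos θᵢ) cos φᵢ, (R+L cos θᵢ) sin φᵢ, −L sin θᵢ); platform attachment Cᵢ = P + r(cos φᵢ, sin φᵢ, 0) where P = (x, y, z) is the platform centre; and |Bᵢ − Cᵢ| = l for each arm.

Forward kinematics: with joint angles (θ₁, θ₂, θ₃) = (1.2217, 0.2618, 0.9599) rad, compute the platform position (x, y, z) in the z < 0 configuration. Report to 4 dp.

(-0.0695, 0.0676, -0.4774)

O1 = (0.2442·cos0.0°, 0.2442·sin0.0°, -0.0940) = (0.2442, 0.0000, -0.0940)
arm 2 at φ=120.0°: (R−r)+L cos θ2 = 0.3066;  O2 = (-0.1533, 0.2655, -0.0259)
arm 3 at φ=240.0°: (R−r)+L cos θ3 = 0.2674;  O3 = (-0.1337, -0.2315, -0.0819)
eliminate P² terms by subtracting sphere 1 from 2 and 3
[-0.7950 0.5310 0.1362]·P = 0.0262;  [-0.7558 -0.4631 0.0241]·P = 0.0097
Cramer: x(z) = -0.0225+0.0986z;  y(z) = 0.0157-0.1088z
into |P−O₁|² = l²: 1.0216z² + 0.1319z + -0.1698 = 0;  Δ = 0.7113;  z = -0.4774 or 0.3482 → z<0 root = -0.4774
x = -0.0695, y = 0.0676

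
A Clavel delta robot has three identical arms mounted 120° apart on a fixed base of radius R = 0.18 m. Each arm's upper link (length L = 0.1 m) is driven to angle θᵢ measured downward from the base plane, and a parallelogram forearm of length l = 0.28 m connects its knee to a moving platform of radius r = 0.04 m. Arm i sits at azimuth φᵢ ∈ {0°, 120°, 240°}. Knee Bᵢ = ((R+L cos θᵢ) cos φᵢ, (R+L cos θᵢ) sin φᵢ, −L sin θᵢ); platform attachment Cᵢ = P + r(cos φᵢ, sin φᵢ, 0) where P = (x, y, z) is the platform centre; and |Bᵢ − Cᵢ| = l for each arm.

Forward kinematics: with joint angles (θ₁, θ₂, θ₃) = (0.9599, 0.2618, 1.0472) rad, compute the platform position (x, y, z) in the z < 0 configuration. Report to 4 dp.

φ1=0.0°: virtual centre (0.1974, 0.0000, -0.0819), radius l
arm 2 at φ=120.0°: ρ2 = 0.2366;  centre 2 = (-0.1183, 0.2049, -0.0259)
centre 3 = (0.1900·cos240.0°, 0.1900·sin240.0°, -0.0866) = (-0.0950, -0.1645, -0.0866)
subtract pairs → two planes through P
plane₁₂: -0.6313x+0.4098y+0.1121z = 0.0110
det = 0.4474;  x = -0.0062+0.0738z,  y = 0.0173+-0.1597z
quadratic in z: (1.0310)z²+(0.1282)z+(-0.0300)=0, √Δ=0.3742 → z ∈ {-0.2437, 0.1193}; z = -0.2437 (taking z<0)
x = -0.0242, y = 0.0562

(-0.0242, 0.0562, -0.2437)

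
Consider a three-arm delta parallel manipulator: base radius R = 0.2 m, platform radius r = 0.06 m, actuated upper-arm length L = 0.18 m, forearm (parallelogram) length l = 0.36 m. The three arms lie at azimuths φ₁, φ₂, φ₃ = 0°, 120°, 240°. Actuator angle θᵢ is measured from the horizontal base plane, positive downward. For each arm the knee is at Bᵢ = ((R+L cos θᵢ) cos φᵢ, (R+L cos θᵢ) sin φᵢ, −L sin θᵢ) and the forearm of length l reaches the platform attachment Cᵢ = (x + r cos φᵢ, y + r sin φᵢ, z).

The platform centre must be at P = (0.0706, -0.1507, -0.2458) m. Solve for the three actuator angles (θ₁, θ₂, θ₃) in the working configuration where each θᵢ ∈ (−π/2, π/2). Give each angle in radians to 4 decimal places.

θ₁ = 0.1743, θ₂ = 1.3087, θ₃ = -0.0002

φ1=0.0° → target in arm frame (0.0706, -0.1507)
  e−x'=0.0694;  (l²−L²−(e−x')²−y'²−z²)/2L = 0.0257
  γ=atan2(-0.2458,0.0694)=-1.2956;  ψ=arccos(0.1007)=1.4700;  θ1=γ+ψ≈0.1743
rotate P by −φ2: (-0.1658, 0.0142, -0.2458)
  A=0.3058, B=-0.2458, C=(l²−L²−A²−y'²−z²)/(2L)=-0.1582
  √(A²+B²)=0.3923;  θ2 = -0.6770+1.9857 ≈ 1.3087
rotate P by −φ3: (0.0952, 0.1365, -0.2458)
  e−x'=0.0448;  (l²−L²−(e−x')²−y'²−z²)/2L = 0.0449
  θ3 = atan2(B,A) + arccos(C/0.2498) = -0.0002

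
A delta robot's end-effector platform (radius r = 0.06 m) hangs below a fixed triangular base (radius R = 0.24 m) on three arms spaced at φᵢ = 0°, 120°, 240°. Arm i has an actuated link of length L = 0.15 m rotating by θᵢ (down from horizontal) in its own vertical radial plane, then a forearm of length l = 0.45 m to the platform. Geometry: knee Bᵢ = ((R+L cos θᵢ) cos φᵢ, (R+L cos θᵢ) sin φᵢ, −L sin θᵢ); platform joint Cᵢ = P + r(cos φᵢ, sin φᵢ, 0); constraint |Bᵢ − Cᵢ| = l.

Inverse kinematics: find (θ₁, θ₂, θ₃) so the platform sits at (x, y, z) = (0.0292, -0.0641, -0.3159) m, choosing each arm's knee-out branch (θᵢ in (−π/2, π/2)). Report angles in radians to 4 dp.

φ1=0.0° → target in arm frame (0.0292, -0.0641)
  e−x'=0.1508;  (l²−L²−(e−x')²−y'²−z²)/2L = 0.1779
  γ=atan2(-0.3159,0.1508)=-1.1254;  ψ=arccos(0.5081)=1.0378;  θ1=γ+ψ≈-0.0876
arm 2 (φ=120.0°): x'=-0.0701, y'=0.0068
  A=0.2501, B=-0.3159, C=(l²−L²−A²−y'²−z²)/(2L)=0.0587
  θ2 = atan2(B,A) + arccos(C/0.4029) = 0.5235
φ3=240.0° → target in arm frame (0.0409, 0.0573)
  e−x'=0.1391;  (l²−L²−(e−x')²−y'²−z²)/2L = 0.1919
  θ3 = atan2(B,A) + arccos(C/0.3452) = -0.1748

θ₁ = -0.0876, θ₂ = 0.5235, θ₃ = -0.1748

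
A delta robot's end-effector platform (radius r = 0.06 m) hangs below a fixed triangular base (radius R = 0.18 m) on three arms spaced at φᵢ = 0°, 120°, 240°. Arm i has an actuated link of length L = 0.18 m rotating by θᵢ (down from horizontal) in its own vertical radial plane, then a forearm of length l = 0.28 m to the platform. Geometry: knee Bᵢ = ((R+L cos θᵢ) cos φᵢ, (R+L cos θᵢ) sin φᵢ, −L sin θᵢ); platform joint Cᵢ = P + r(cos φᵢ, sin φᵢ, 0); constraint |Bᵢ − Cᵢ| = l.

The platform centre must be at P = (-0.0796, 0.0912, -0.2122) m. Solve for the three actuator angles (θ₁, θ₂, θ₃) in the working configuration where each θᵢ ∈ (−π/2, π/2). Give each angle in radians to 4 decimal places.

θ₁ = 1.2215, θ₂ = 0.0002, θ₃ = 1.0470

rotate P by −φ1: (-0.0796, 0.0912, -0.2122)
  A cos θ + B sin θ = C:  0.1996·cos θ + -0.2122·sin θ = -0.1311
  γ=atan2(-0.2122,0.1996)=-0.8160;  ψ=arccos(-0.4499)=2.0375;  θ1=γ+ψ≈1.2215
φ2=120.0° → target in arm frame (0.1188, 0.0233)
  A=0.0012, B=-0.2122, C=(l²−L²−A²−y'²−z²)/(2L)=0.0012
  θ2 = atan2(B,A) + arccos(C/0.2122) = 0.0002
arm 3 (φ=240.0°): x'=-0.0392, y'=-0.1145
  A cos θ + B sin θ = C:  0.1592·cos θ + -0.2122·sin θ = -0.1041
  γ=atan2(-0.2122,0.1592)=-0.9272;  ψ=arccos(-0.3925)=1.9742;  θ3=γ+ψ≈1.0470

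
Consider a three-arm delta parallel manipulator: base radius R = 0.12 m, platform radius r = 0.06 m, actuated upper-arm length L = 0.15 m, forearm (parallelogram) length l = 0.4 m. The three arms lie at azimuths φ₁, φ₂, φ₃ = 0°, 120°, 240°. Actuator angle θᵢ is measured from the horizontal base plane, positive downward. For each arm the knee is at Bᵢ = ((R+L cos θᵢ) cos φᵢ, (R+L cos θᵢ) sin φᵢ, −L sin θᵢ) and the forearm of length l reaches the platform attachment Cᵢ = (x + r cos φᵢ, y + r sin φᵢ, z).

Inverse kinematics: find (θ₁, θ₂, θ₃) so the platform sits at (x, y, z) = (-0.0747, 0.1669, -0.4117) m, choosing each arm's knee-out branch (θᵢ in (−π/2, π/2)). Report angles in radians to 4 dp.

θ₁ = 0.9599, θ₂ = 0.0874, θ₃ = 1.0473

arm 1 (φ=0.0°): x'=-0.0747, y'=0.1669
  e−x'=0.1347;  (l²−L²−(e−x')²−y'²−z²)/2L = -0.2600
  γ=atan2(-0.4117,0.1347)=-1.2546;  ψ=arccos(-0.6002)=2.2145;  θ1=γ+ψ≈0.9599
rotate P by −φ2: (0.1819, -0.0188, -0.4117)
  A cos θ + B sin θ = C:  -0.1219·cos θ + -0.4117·sin θ = -0.1574
  √(A²+B²)=0.4294;  θ2 = -1.8586+1.9460 ≈ 0.0874
φ3=240.0° → target in arm frame (-0.1072, -0.1481)
  A cos θ + B sin θ = C:  0.1672·cos θ + -0.4117·sin θ = -0.2730
  √(A²+B²)=0.4444;  θ3 = -1.1850+2.2323 ≈ 1.0473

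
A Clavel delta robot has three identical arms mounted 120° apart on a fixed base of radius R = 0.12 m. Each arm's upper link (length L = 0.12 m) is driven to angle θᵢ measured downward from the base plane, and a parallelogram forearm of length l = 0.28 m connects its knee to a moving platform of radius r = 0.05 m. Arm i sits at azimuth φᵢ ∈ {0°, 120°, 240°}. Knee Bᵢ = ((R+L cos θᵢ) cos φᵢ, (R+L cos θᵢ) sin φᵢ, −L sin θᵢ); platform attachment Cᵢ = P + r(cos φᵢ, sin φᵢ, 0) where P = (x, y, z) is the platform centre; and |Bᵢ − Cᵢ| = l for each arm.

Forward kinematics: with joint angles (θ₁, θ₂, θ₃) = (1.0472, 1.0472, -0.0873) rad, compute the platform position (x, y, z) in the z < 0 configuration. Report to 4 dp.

(-0.0675, -0.1170, -0.2642)

arm 1 at φ=0.0°: ρ1 = 0.1300;  S1 = (0.1300, 0.0000, -0.1039)
S2 = (0.1300·cos120.0°, 0.1300·sin120.0°, -0.1039) = (-0.0650, 0.1126, -0.1039)
arm 3 at φ=240.0°: ρ3 = 0.1895;  S3 = (-0.0948, -0.1641, 0.0105)
|S₂|²−|S₁|² = 0.0000;  |S₃|²−|S₁|² = 0.0083
[-0.3900 0.2252 0.0000]·P = 0.0000;  [-0.4495 -0.3283 0.2288]·P = 0.0083
Cramer: x(z) = -0.0082+0.2247z;  y(z) = -0.0142+0.3892z
into |P−S₁|² = l²: 1.2019z² + 0.1347z + -0.0483 = 0;  Δ = 0.2504;  z = -0.2642 or 0.1521 → z<0 root = -0.2642
x = -0.0675, y = -0.1170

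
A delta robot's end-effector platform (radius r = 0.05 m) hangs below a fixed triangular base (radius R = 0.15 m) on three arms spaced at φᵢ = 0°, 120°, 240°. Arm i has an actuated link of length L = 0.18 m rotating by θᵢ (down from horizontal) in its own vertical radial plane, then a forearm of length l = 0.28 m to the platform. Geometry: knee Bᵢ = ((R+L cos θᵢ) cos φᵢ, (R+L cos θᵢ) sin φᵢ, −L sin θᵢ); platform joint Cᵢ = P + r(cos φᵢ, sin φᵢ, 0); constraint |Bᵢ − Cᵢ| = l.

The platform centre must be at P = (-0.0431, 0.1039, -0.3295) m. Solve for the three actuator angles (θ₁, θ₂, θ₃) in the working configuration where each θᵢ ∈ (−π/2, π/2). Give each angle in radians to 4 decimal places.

arm 1 (φ=0.0°): x'=-0.0431, y'=0.1039
  A cos θ + B sin θ = C:  0.1431·cos θ + -0.3295·sin θ = -0.2607
  √(A²+B²)=0.3592;  θ1 = -1.1611+2.3828 ≈ 1.2217
φ2=120.0° → target in arm frame (0.1115, -0.0146)
  A cos θ + B sin θ = C:  -0.0115·cos θ + -0.3295·sin θ = -0.1748
  θ2 = atan2(B,A) + arccos(C/0.3297) = 0.5237
φ3=240.0° → target in arm frame (-0.0684, -0.0893)
  e−x'=0.1684;  (l²−L²−(e−x')²−y'²−z²)/2L = -0.2747
  √(A²+B²)=0.3701;  θ3 = -1.0983+2.4075 ≈ 1.3093

θ₁ = 1.2217, θ₂ = 0.5237, θ₃ = 1.3093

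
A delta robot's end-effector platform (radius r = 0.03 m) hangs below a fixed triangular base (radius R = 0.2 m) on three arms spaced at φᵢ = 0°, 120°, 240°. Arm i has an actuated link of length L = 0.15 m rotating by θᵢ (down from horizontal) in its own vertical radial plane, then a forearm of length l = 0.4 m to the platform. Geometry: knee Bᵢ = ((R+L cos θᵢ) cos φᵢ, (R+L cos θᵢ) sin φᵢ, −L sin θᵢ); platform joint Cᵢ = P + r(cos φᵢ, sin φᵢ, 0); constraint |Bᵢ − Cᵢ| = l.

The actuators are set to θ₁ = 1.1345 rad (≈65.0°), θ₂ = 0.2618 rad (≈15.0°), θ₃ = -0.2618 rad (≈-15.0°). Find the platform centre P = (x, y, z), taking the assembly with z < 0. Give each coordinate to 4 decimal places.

O1 = (0.2334·cos0.0°, 0.2334·sin0.0°, -0.1359) = (0.2334, 0.0000, -0.1359)
O2 = (0.3149·cos120.0°, 0.3149·sin120.0°, -0.0388) = (-0.1574, 0.2727, -0.0388)
φ3=240.0°: virtual centre (-0.1574, -0.2727, 0.0388), radius l
|O₂|²−|O₁|² = 0.0277;  |O₃|²−|O₁|² = 0.0277
[-0.7817 0.5454 0.1943]·P = 0.0277;  [-0.7817 -0.5454 0.3495]·P = 0.0277
det = 0.8526;  x = -0.0355+0.3478z,  y = 0.0000+0.1424z
sphere 1 gives Az²+Bz+C=0 with A=1.1413, B=0.0849, C=-0.0692;  B²−4AC=0.3233;  roots -0.2863, 0.2119;  negative root z = -0.2863
x = -0.1350, y = -0.0408

(-0.1350, -0.0408, -0.2863)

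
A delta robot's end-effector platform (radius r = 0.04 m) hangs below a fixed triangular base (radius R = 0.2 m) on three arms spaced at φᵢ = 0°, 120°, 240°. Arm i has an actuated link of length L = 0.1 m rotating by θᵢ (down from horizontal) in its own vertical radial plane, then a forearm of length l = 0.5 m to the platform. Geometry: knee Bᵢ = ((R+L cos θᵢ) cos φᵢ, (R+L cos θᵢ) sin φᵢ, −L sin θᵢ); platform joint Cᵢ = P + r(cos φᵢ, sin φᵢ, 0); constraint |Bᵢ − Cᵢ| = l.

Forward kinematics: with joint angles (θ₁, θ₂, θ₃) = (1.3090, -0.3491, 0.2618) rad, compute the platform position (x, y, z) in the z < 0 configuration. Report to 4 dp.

(-0.1759, 0.0589, -0.4366)

arm 1 at φ=0.0°: ρ1 = 0.1859;  O1 = (0.1859, 0.0000, -0.0966)
O2 = (0.2540·cos120.0°, 0.2540·sin120.0°, 0.0342) = (-0.1270, 0.2199, 0.0342)
arm 3 at φ=240.0°: ρ3 = 0.2566;  O3 = (-0.1283, -0.2222, -0.0259)
subtract pairs → two planes through P
[-0.6257 0.4399 0.2616]·P = 0.0218;  [-0.6284 -0.4444 0.1414]·P = 0.0226
det = 0.5545;  x = -0.0354+0.3219z,  y = -0.0008+-0.1369z
into |P−O₁|² = l²: 1.1223z² + 0.0510z + -0.1917 = 0;  Δ = 0.8632;  z = -0.4366 or 0.3912 → z<0 root = -0.4366
x = -0.1759, y = 0.0589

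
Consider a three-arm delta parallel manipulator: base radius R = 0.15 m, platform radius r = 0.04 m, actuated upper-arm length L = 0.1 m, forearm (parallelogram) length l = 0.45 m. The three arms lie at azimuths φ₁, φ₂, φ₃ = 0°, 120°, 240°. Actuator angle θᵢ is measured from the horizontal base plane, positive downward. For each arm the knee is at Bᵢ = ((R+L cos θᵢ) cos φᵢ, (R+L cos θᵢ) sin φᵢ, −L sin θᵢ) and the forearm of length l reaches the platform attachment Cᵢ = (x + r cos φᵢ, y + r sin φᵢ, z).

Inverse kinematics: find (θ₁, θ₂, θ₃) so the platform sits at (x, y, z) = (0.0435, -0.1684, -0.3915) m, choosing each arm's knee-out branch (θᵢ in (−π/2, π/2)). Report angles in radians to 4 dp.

θ₁ = 0.0870, θ₂ = 1.0465, θ₃ = -0.3497

φ1=0.0° → target in arm frame (0.0435, -0.1684)
  e−x'=0.0665;  (l²−L²−(e−x')²−y'²−z²)/2L = 0.0322
  √(A²+B²)=0.3971;  θ1 = -1.4025+1.4895 ≈ 0.0870
rotate P by −φ2: (-0.1676, 0.0465, -0.3915)
  A cos θ + B sin θ = C:  0.2776·cos θ + -0.3915·sin θ = -0.2000
  √(A²+B²)=0.4799;  θ2 = -0.9540+2.0006 ≈ 1.0465
φ3=240.0° → target in arm frame (0.1241, 0.1219)
  e−x'=-0.0141;  (l²−L²−(e−x')²−y'²−z²)/2L = 0.1209
  θ3 = atan2(B,A) + arccos(C/0.3918) = -0.3497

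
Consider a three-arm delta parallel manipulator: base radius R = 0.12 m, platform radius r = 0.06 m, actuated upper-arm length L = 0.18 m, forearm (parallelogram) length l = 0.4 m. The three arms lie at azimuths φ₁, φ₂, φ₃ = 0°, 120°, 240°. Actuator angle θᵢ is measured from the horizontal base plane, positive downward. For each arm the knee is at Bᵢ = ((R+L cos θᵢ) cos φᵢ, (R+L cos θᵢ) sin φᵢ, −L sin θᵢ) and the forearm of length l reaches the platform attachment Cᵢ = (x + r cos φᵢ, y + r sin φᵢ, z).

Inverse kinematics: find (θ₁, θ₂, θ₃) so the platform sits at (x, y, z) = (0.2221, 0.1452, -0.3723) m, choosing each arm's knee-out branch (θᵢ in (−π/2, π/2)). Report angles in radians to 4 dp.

φ1=0.0° → target in arm frame (0.2221, 0.1452)
  A cos θ + B sin θ = C:  -0.1621·cos θ + -0.3723·sin θ = -0.1621
  γ=atan2(-0.3723,-0.1621)=-1.9814;  ψ=arccos(-0.3993)=1.9815;  θ1=γ+ψ≈0.0001
arm 2 (φ=120.0°): x'=0.0147, y'=-0.2649
  A=0.0453, B=-0.3723, C=(l²−L²−A²−y'²−z²)/(2L)=-0.2313
  √(A²+B²)=0.3750;  θ2 = -1.4497+2.2352 ≈ 0.7855
φ3=240.0° → target in arm frame (-0.2368, 0.1197)
  e−x'=0.2968;  (l²−L²−(e−x')²−y'²−z²)/2L = -0.3151
  γ=atan2(-0.3723,0.2968)=-0.8978;  ψ=arccos(-0.6618)=2.2940;  θ3=γ+ψ≈1.3962

θ₁ = 0.0001, θ₂ = 0.7855, θ₃ = 1.3962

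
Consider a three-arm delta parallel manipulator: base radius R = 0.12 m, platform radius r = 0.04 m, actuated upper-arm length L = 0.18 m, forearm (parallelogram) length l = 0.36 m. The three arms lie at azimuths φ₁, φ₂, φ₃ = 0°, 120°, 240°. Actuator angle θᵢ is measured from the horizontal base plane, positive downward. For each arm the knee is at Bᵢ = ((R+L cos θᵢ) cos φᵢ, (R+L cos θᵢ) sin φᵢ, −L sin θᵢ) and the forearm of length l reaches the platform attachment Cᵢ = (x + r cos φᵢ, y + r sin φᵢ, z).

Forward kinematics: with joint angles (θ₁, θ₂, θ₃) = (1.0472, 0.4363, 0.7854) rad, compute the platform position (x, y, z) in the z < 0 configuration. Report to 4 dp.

(-0.0892, 0.0557, -0.3994)

O1 = (0.1700·cos0.0°, 0.1700·sin0.0°, -0.1559) = (0.1700, 0.0000, -0.1559)
φ2=120.0°: virtual centre (-0.1216, 0.2106, -0.0761), radius l
φ3=240.0°: virtual centre (-0.1036, -0.1795, -0.1273), radius l
|O₂|²−|O₁|² = 0.0117;  |O₃|²−|O₁|² = 0.0060
linear system: -0.5831x+0.4211y = 0.0117−0.1596z; -0.5473x+-0.3590y = 0.0060−0.0572z
det = 0.4398;  x = -0.0153+0.1851z,  y = 0.0067+-0.1228z
into |P−O₁|² = l²: 1.0493z² + 0.2416z + -0.0709 = 0;  Δ = 0.3561;  z = -0.3994 or 0.1692 → z<0 root = -0.3994
x = -0.0892, y = 0.0557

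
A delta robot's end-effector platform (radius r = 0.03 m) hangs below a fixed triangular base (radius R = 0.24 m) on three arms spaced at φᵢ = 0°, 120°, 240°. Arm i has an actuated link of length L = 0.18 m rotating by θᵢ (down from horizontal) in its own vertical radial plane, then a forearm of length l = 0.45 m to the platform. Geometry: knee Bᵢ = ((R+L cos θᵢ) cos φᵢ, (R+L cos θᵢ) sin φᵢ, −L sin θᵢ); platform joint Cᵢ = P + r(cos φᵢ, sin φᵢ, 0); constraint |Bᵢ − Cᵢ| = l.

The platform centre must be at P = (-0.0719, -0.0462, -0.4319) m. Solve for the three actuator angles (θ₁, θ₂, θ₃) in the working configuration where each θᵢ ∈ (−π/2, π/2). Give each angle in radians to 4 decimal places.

θ₁ = 1.1345, θ₂ = 0.8725, θ₃ = 0.5235

rotate P by −φ1: (-0.0719, -0.0462, -0.4319)
  A cos θ + B sin θ = C:  0.2819·cos θ + -0.4319·sin θ = -0.2723
  γ=atan2(-0.4319,0.2819)=-0.9925;  ψ=arccos(-0.5280)=2.1271;  θ1=γ+ψ≈1.1345
φ2=120.0° → target in arm frame (-0.0041, 0.0854)
  A=0.2141, B=-0.4319, C=(l²−L²−A²−y'²−z²)/(2L)=-0.1932
  γ=atan2(-0.4319,0.2141)=-1.1107;  ψ=arccos(-0.4008)=1.9832;  θ2=γ+ψ≈0.8725
φ3=240.0° → target in arm frame (0.0760, -0.0392)
  e−x'=0.1340;  (l²−L²−(e−x')²−y'²−z²)/2L = -0.0998
  √(A²+B²)=0.4522;  θ3 = -1.2699+1.7934 ≈ 0.5235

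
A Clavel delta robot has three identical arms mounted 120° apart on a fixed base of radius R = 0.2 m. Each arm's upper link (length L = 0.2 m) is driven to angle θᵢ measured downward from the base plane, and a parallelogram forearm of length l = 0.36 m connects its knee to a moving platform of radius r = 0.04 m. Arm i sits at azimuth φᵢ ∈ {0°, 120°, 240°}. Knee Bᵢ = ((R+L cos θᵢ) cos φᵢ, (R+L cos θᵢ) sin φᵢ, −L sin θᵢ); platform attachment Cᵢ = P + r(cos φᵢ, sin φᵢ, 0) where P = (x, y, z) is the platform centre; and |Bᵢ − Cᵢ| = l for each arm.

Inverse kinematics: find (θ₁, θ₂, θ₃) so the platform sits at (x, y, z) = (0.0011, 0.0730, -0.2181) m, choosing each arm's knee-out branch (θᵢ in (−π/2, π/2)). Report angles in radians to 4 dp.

φ1=0.0° → target in arm frame (0.0011, 0.0730)
  e−x'=0.1589;  (l²−L²−(e−x')²−y'²−z²)/2L = 0.0286
  θ1 = atan2(B,A) + arccos(C/0.2698) = 0.5233
φ2=120.0° → target in arm frame (0.0627, -0.0375)
  A cos θ + B sin θ = C:  0.0973·cos θ + -0.2181·sin θ = 0.0779
  √(A²+B²)=0.2388;  θ2 = -1.1511+1.2386 ≈ 0.0875
arm 3 (φ=240.0°): x'=-0.0638, y'=-0.0355
  A cos θ + B sin θ = C:  0.2238·cos θ + -0.2181·sin θ = -0.0233
  θ3 = atan2(B,A) + arccos(C/0.3125) = 0.8727

θ₁ = 0.5233, θ₂ = 0.0875, θ₃ = 0.8727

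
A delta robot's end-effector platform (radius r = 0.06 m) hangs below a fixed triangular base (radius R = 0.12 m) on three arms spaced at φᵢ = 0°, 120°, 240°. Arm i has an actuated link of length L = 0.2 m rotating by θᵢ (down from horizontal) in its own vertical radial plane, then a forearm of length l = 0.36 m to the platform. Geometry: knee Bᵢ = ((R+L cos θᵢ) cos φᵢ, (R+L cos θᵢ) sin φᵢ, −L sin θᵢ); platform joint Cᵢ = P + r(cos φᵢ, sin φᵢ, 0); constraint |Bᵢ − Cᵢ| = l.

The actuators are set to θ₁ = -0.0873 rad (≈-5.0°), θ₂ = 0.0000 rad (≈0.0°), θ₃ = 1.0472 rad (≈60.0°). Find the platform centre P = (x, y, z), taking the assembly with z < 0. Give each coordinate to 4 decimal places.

arm 1 at φ=0.0°: ρ1 = 0.2592;  O1 = (0.2592, 0.0000, 0.0174)
O2 = (0.2600·cos120.0°, 0.2600·sin120.0°, 0.0000) = (-0.1300, 0.2252, 0.0000)
arm 3 at φ=240.0°: ρ3 = 0.1600;  O3 = (-0.0800, -0.1386, -0.1732)
eliminate P² terms by subtracting sphere 1 from 2 and 3
plane₁₂: -0.7785x+0.4503y+-0.0349z = 0.0001
det = 0.5213;  x = 0.0102+-0.3479z,  y = 0.0179+-0.5240z
quadratic in z: (1.3957)z²+(0.1196)z+(-0.0670)=0, √Δ=0.6231 → z ∈ {-0.2661, 0.1804}; z = -0.2661 (taking z<0)
x = 0.1028, y = 0.1573

(0.1028, 0.1573, -0.2661)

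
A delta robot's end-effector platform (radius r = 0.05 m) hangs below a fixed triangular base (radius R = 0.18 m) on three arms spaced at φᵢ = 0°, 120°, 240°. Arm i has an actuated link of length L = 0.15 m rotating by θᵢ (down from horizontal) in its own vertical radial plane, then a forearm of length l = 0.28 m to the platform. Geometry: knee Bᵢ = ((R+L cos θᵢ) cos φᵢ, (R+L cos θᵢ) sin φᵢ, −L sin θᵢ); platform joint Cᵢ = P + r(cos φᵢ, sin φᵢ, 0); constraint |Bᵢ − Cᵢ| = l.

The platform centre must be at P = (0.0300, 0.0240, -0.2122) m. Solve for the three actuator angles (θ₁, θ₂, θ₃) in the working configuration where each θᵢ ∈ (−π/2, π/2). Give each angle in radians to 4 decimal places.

rotate P by −φ1: (0.0300, 0.0240, -0.2122)
  A cos θ + B sin θ = C:  0.1000·cos θ + -0.2122·sin θ = 0.0010
  γ=atan2(-0.2122,0.1000)=-1.1304;  ψ=arccos(0.0042)=1.5666;  θ1=γ+ψ≈0.4362
φ2=120.0° → target in arm frame (0.0058, -0.0380)
  A cos θ + B sin θ = C:  0.1242·cos θ + -0.2122·sin θ = -0.0200
  γ=atan2(-0.2122,0.1242)=-1.0412;  ψ=arccos(-0.0814)=1.6522;  θ2=γ+ψ≈0.6110
arm 3 (φ=240.0°): x'=-0.0358, y'=0.0140
  A cos θ + B sin θ = C:  0.1658·cos θ + -0.2122·sin θ = -0.0560
  √(A²+B²)=0.2693;  θ3 = -0.9076+1.7804 ≈ 0.8728

θ₁ = 0.4362, θ₂ = 0.6110, θ₃ = 0.8728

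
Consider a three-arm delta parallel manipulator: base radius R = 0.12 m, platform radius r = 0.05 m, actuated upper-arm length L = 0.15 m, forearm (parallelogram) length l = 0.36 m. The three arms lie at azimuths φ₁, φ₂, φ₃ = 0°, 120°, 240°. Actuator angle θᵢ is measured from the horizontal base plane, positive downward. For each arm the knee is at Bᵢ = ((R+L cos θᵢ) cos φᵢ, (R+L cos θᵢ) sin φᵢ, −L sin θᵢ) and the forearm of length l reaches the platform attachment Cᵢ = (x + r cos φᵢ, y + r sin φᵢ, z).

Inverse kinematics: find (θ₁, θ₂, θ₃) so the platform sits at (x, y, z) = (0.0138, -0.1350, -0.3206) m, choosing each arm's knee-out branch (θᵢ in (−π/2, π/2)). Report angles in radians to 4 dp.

rotate P by −φ1: (0.0138, -0.1350, -0.3206)
  A cos θ + B sin θ = C:  0.0562·cos θ + -0.3206·sin θ = -0.0569
  θ1 = atan2(B,A) + arccos(C/0.3255) = 0.3492
rotate P by −φ2: (-0.1238, 0.0555, -0.3206)
  e−x'=0.1938;  (l²−L²−(e−x')²−y'²−z²)/2L = -0.1211
  θ2 = atan2(B,A) + arccos(C/0.3746) = 0.8729
rotate P by −φ3: (0.1100, 0.0795, -0.3206)
  e−x'=-0.0400;  (l²−L²−(e−x')²−y'²−z²)/2L = -0.0120
  θ3 = atan2(B,A) + arccos(C/0.3231) = -0.0870

θ₁ = 0.3492, θ₂ = 0.8729, θ₃ = -0.0870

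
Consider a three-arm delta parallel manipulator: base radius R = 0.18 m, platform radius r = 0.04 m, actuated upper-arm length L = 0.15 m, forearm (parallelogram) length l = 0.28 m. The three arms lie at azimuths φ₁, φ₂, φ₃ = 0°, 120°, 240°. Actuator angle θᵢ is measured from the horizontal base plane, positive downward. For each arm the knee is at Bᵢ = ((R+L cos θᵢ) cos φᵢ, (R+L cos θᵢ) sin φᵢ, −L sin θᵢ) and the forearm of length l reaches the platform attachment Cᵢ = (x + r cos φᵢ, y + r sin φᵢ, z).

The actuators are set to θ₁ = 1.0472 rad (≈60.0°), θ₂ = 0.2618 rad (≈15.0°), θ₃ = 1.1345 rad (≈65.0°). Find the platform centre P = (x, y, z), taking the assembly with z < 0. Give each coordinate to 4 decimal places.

centre 1 = (0.2150·cos0.0°, 0.2150·sin0.0°, -0.1299) = (0.2150, 0.0000, -0.1299)
centre 2 = (0.2849·cos120.0°, 0.2849·sin120.0°, -0.0388) = (-0.1424, 0.2467, -0.0388)
centre 3 = (0.2034·cos240.0°, 0.2034·sin240.0°, -0.1359) = (-0.1017, -0.1761, -0.1359)
|centre ₂|²−|centre ₁|² = 0.0196;  |centre ₃|²−|centre ₁|² = -0.0033
linear system: -0.7149x+0.4934y = 0.0196−0.1822z; -0.6334x+-0.3523y = -0.0033−-0.0121z
Cramer: x(z) = -0.0094+0.1031z;  y(z) = 0.0261-0.2197z
into |P−centre ₁|² = l²: 1.0589z² + 0.2021z + -0.0105 = 0;  Δ = 0.0853;  z = -0.2333 or 0.0425 → z<0 root = -0.2333
x = -0.0334, y = 0.0774

(-0.0334, 0.0774, -0.2333)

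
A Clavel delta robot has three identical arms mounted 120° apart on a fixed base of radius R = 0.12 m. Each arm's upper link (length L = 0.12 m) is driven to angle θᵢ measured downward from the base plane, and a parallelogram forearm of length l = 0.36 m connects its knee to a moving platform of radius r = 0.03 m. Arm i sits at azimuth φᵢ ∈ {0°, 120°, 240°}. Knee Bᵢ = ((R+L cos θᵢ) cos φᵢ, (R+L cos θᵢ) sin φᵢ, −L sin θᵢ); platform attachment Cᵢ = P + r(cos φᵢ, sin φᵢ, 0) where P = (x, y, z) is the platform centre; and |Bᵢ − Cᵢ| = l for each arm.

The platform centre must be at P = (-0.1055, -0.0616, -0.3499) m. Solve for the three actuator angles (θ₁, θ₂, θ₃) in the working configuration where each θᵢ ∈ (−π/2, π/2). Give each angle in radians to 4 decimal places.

θ₁ = 1.0469, θ₂ = 0.6109, θ₃ = 0.0871

rotate P by −φ1: (-0.1055, -0.0616, -0.3499)
  A=0.1955, B=-0.3499, C=(l²−L²−A²−y'²−z²)/(2L)=-0.2052
  θ1 = atan2(B,A) + arccos(C/0.4008) = 1.0469
arm 2 (φ=120.0°): x'=-0.0006, y'=0.1222
  A=0.0906, B=-0.3499, C=(l²−L²−A²−y'²−z²)/(2L)=-0.1265
  γ=atan2(-0.3499,0.0906)=-1.3174;  ψ=arccos(-0.3500)=1.9284;  θ2=γ+ψ≈0.6109
arm 3 (φ=240.0°): x'=0.1061, y'=-0.0606
  A=-0.0161, B=-0.3499, C=(l²−L²−A²−y'²−z²)/(2L)=-0.0465
  θ3 = atan2(B,A) + arccos(C/0.3503) = 0.0871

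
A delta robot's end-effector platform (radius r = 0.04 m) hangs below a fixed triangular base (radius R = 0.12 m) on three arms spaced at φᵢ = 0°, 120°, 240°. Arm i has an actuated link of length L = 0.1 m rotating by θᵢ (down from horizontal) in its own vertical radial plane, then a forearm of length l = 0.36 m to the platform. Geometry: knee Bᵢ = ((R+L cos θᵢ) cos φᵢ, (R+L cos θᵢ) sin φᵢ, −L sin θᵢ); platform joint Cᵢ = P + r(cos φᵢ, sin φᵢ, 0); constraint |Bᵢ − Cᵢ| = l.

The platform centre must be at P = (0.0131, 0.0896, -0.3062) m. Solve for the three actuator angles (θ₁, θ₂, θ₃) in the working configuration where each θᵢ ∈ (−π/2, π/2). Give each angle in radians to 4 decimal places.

θ₁ = 0.0007, θ₂ = -0.3487, θ₃ = 0.5241

rotate P by −φ1: (0.0131, 0.0896, -0.3062)
  A cos θ + B sin θ = C:  0.0669·cos θ + -0.3062·sin θ = 0.0667
  γ=atan2(-0.3062,0.0669)=-1.3557;  ψ=arccos(0.2128)=1.3564;  θ1=γ+ψ≈0.0007
φ2=120.0° → target in arm frame (0.0710, -0.0561)
  A cos θ + B sin θ = C:  0.0090·cos θ + -0.3062·sin θ = 0.1130
  γ=atan2(-0.3062,0.0090)=-1.5416;  ψ=arccos(0.3690)=1.1928;  θ2=γ+ψ≈-0.3487
arm 3 (φ=240.0°): x'=-0.0841, y'=-0.0335
  e−x'=0.1641;  (l²−L²−(e−x')²−y'²−z²)/2L = -0.0111
  θ3 = atan2(B,A) + arccos(C/0.3474) = 0.5241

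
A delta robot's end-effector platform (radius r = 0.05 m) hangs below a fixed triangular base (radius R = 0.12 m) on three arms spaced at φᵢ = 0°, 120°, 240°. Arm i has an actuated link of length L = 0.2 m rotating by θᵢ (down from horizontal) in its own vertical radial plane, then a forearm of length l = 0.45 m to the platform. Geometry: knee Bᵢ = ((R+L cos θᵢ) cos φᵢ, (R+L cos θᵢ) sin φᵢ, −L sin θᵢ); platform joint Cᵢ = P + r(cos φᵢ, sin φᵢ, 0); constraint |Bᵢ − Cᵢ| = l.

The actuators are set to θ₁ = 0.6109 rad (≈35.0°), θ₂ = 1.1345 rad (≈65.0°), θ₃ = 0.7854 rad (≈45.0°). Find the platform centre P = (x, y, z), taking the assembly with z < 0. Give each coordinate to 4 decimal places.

(0.0940, -0.0881, -0.5333)

O1 = (0.2338·cos0.0°, 0.2338·sin0.0°, -0.1147) = (0.2338, 0.0000, -0.1147)
arm 2 at φ=120.0°: e+L cos θ2 = 0.1545;  O2 = (-0.0773, 0.1338, -0.1813)
arm 3 at φ=240.0°: e+L cos θ3 = 0.2114;  O3 = (-0.1057, -0.1831, -0.1414)
eliminate P² terms by subtracting sphere 1 from 2 and 3
linear system: -0.6222x+0.2676y = -0.0111−-0.1331z; -0.6791x+-0.3662y = -0.0031−-0.0534z
det = 0.4096;  x = 0.0120+-0.1539z,  y = -0.0136+0.1395z
sphere 1 gives Az²+Bz+C=0 with A=1.0432, B=0.2939, C=-0.1399;  B²−4AC=0.6703;  roots -0.5333, 0.2515;  negative root z = -0.5333
x = 0.0940, y = -0.0881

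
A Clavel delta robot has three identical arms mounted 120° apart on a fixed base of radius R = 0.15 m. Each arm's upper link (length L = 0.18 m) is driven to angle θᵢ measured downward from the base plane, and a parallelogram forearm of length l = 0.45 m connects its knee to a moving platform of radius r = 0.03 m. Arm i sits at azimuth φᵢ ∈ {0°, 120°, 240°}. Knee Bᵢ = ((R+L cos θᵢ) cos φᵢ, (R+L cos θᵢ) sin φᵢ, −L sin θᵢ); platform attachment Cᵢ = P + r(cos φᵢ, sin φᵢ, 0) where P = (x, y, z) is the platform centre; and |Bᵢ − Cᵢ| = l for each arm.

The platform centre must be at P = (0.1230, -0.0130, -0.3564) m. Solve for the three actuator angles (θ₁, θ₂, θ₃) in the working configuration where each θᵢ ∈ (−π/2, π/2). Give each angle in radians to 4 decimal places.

φ1=0.0° → target in arm frame (0.1230, -0.0130)
  e−x'=-0.0030;  (l²−L²−(e−x')²−y'²−z²)/2L = 0.1192
  θ1 = atan2(B,A) + arccos(C/0.3564) = -0.3493
φ2=120.0° → target in arm frame (-0.0728, -0.1000)
  e−x'=0.1928;  (l²−L²−(e−x')²−y'²−z²)/2L = -0.0113
  γ=atan2(-0.3564,0.1928)=-1.0750;  ψ=arccos(-0.0280)=1.5988;  θ2=γ+ψ≈0.5238
φ3=240.0° → target in arm frame (-0.0502, 0.1130)
  A cos θ + B sin θ = C:  0.1702·cos θ + -0.3564·sin θ = 0.0037
  γ=atan2(-0.3564,0.1702)=-1.1252;  ψ=arccos(0.0093)=1.5615;  θ3=γ+ψ≈0.4363

θ₁ = -0.3493, θ₂ = 0.5238, θ₃ = 0.4363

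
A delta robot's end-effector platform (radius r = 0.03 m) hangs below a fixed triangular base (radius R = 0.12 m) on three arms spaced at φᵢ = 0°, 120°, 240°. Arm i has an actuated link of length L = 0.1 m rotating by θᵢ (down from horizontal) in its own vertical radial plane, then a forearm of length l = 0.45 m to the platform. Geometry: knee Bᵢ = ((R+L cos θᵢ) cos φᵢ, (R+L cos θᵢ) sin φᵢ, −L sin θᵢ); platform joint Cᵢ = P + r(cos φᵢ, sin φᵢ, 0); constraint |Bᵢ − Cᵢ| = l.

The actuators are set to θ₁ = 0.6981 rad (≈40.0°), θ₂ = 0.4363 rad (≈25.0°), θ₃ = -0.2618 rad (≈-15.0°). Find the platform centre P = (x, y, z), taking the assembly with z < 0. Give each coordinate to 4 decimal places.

S1 = (0.1666·cos0.0°, 0.1666·sin0.0°, -0.0643) = (0.1666, 0.0000, -0.0643)
S2 = (0.1806·cos120.0°, 0.1806·sin120.0°, -0.0423) = (-0.0903, 0.1564, -0.0423)
S3 = (0.1866·cos240.0°, 0.1866·sin240.0°, 0.0259) = (-0.0933, -0.1616, 0.0259)
subtract pairs → two planes through P
[-0.5138 0.3129 0.0440]·P = 0.0025;  [-0.5198 -0.3232 0.1803]·P = 0.0036
Cramer: x(z) = -0.0059+0.2149z;  y(z) = -0.0016+0.2122z
sphere 1 gives Az²+Bz+C=0 with A=1.0912, B=0.0537, C=-0.1686;  B²−4AC=0.7388;  roots -0.4185, 0.3692;  negative root z = -0.4185
x = -0.0958, y = -0.0904

(-0.0958, -0.0904, -0.4185)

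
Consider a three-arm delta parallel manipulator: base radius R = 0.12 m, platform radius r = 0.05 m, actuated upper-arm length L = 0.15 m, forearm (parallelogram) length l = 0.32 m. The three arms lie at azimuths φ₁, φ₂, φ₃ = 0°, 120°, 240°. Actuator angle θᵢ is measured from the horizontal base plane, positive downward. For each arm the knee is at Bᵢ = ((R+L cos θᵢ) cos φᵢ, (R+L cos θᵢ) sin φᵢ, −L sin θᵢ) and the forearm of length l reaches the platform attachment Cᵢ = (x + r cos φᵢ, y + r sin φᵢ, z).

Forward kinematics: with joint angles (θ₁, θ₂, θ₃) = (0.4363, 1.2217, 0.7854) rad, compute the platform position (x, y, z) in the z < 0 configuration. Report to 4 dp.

φ1=0.0°: virtual centre (0.2059, 0.0000, -0.0634), radius l
φ2=120.0°: virtual centre (-0.0607, 0.1051, -0.1410), radius l
φ3=240.0°: virtual centre (-0.0880, -0.1525, -0.1061), radius l
|centre ₂|²−|centre ₁|² = -0.0118;  |centre ₃|²−|centre ₁|² = -0.0042
plane₁₂: -0.5332x+0.2101y+-0.1551z = -0.0118
Cramer: x(z) = 0.0157-0.2280z;  y(z) = -0.0166+0.1597z
quadratic in z: (1.0775)z²+(0.2082)z+(-0.0619)=0, √Δ=0.5570 → z ∈ {-0.3551, 0.1618}; z = -0.3551 (taking z<0)
x = 0.0967, y = -0.0733

(0.0967, -0.0733, -0.3551)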